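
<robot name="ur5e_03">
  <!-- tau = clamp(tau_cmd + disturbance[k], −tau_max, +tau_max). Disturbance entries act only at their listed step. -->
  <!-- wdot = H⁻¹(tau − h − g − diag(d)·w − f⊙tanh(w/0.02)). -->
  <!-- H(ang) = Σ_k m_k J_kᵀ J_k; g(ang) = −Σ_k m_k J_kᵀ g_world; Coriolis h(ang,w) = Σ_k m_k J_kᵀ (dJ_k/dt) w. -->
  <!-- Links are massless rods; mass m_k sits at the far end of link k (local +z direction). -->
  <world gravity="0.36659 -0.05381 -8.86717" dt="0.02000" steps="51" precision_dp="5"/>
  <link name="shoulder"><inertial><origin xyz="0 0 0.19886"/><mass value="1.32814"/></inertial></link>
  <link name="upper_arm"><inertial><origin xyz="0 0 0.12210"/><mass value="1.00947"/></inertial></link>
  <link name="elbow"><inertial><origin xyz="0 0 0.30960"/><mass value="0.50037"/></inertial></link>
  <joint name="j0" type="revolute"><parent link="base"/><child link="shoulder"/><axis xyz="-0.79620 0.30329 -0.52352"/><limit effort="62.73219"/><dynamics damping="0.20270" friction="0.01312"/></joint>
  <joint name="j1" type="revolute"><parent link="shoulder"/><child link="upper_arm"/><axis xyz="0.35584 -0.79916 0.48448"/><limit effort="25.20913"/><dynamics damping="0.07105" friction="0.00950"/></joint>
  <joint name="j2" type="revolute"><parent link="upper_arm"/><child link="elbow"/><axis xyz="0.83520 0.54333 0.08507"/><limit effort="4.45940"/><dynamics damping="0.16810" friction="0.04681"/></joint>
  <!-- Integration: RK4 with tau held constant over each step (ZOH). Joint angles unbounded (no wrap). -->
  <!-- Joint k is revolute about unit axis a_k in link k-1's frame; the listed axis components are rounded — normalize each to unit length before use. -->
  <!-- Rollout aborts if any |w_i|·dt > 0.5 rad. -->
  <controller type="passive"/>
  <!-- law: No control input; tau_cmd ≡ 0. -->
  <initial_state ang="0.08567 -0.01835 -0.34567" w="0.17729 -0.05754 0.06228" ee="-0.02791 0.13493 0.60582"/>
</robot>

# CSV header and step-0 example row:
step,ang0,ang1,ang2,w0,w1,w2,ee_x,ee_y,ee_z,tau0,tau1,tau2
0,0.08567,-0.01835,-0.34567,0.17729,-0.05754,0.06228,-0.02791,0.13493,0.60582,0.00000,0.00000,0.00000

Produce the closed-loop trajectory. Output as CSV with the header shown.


step,ang0,ang1,ang2,w0,w1,w2,ee_x,ee_y,ee_z,tau0,tau1,tau2
1,0.08917,-0.02016,-0.34655,0.17923,-0.11464,-0.13383,-0.02645,0.13716,0.60534,0.00000,0.00000,0.00000
2,0.09292,-0.02284,-0.35086,0.19740,-0.15194,-0.29316,-0.02507,0.14049,0.60440,0.00000,0.00000,0.00000
3,0.09712,-0.02617,-0.35817,0.22458,-0.17939,-0.43543,-0.02373,0.14487,0.60301,0.00000,0.00000,0.00000
4,0.10195,-0.02997,-0.36819,0.25945,-0.19914,-0.56505,-0.02241,0.15027,0.60116,0.00000,0.00000,0.00000
5,0.10755,-0.03410,-0.38071,0.30121,-0.21266,-0.68544,-0.02108,0.15668,0.59883,0.00000,0.00000,0.00000
6,0.11404,-0.03844,-0.39556,0.34947,-0.22088,-0.79919,-0.01970,0.16409,0.59596,0.00000,0.00000,0.00000
7,0.12157,-0.04290,-0.41265,0.40418,-0.22424,-0.90827,-0.01825,0.17248,0.59253,0.00000,0.00000,0.00000
8,0.13025,-0.04738,-0.43187,0.46557,-0.22281,-1.01410,-0.01671,0.18187,0.58845,0.00000,0.00000,0.00000
9,0.14024,-0.05178,-0.45320,0.53417,-0.21633,-1.11765,-0.01503,0.19224,0.58365,0.00000,0.00000,0.00000
10,0.15167,-0.05599,-0.47657,0.61072,-0.20420,-1.21947,-0.01319,0.20360,0.57805,0.00000,0.00000,0.00000
11,0.16473,-0.05990,-0.50196,0.69620,-0.18554,-1.31976,-0.01115,0.21595,0.57155,0.00000,0.00000,0.00000
12,0.17959,-0.06336,-0.52935,0.79181,-0.15916,-1.41838,-0.00889,0.22928,0.56403,0.00000,0.00000,0.00000
13,0.19648,-0.06621,-0.55868,0.89898,-0.12357,-1.51480,-0.00637,0.24356,0.55536,0.00000,0.00000,0.00000
14,0.21564,-0.06823,-0.58992,1.01938,-0.07695,-1.60815,-0.00356,0.25879,0.54541,0.00000,0.00000,0.00000
15,0.23735,-0.06920,-0.62298,1.15472,-0.01743,-1.69733,-0.00042,0.27489,0.53404,0.00000,0.00000,0.00000
16,0.26191,-0.06888,-0.65780,1.30385,0.05084,-1.78450,0.00309,0.29183,0.52106,0.00000,0.00000,0.00000
17,0.28964,-0.06705,-0.69431,1.47183,0.13578,-1.86396,0.00704,0.30951,0.50631,0.00000,0.00000,0.00000
18,0.32094,-0.06330,-0.73228,1.66243,0.24298,-1.93159,0.01145,0.32781,0.48961,0.00000,0.00000,0.00000
19,0.35630,-0.05716,-0.77147,1.87824,0.37580,-1.98422,0.01636,0.34660,0.47079,0.00000,0.00000,0.00000
20,0.39625,-0.04807,-0.81153,2.12199,0.53784,-2.01793,0.02180,0.36570,0.44967,0.00000,0.00000,0.00000
21,0.44138,-0.03543,-0.85203,2.39647,0.73285,-2.02800,0.02779,0.38489,0.42610,0.00000,0.00000,0.00000
22,0.49234,-0.01852,-0.89245,2.70437,0.96431,-2.00890,0.03435,0.40392,0.39992,0.00000,0.00000,0.00000
23,0.54980,0.00341,-0.93215,3.04810,1.23500,-1.95428,0.04149,0.42251,0.37101,0.00000,0.00000,0.00000
24,0.61451,0.03115,-0.97034,3.42955,1.54617,-1.85720,0.04920,0.44031,0.33928,0.00000,0.00000,0.00000
25,0.68724,0.06552,-1.00611,3.84974,1.89650,-1.71048,0.05748,0.45697,0.30467,0.00000,0.00000,0.00000
26,0.76876,0.10724,-1.03839,4.30843,2.28060,-1.50749,0.06630,0.47207,0.26718,0.00000,0.00000,0.00000
27,0.85982,0.15690,-1.06600,4.80354,2.68741,-1.24332,0.07563,0.48517,0.22686,0.00000,0.00000,0.00000
28,0.96111,0.21477,-1.08770,5.33053,3.09858,-0.91652,0.08543,0.49578,0.18380,0.00000,0.00000,0.00000
29,1.07320,0.28069,-1.10227,5.88166,3.48760,-0.53116,0.09569,0.50339,0.13819,0.00000,0.00000,0.00000
30,1.19646,0.35390,-1.10863,6.44526,3.82042,-0.09856,0.10642,0.50744,0.09028,0.00000,0.00000,0.00000
31,1.33085,0.43269,-1.10642,6.98813,4.03527,0.31329,0.11766,0.50729,0.04033,0.00000,0.00000,0.00000
32,1.47585,0.51444,-1.09602,7.50654,4.11540,0.72690,0.12953,0.50222,-0.01133,0.00000,0.00000,0.00000
33,1.63080,0.59621,-1.07741,7.97877,4.03229,1.13107,0.14222,0.49161,-0.06419,0.00000,0.00000,0.00000
34,1.79451,0.67451,-1.05092,8.37740,3.76615,1.51394,0.15603,0.47488,-0.11767,0.00000,0.00000,0.00000
35,1.96523,0.74562,-1.01697,8.67543,3.31601,1.87873,0.17125,0.45149,-0.17117,0.00000,0.00000,0.00000
36,2.14070,0.80605,-0.97578,8.84913,2.70142,2.24179,0.18811,0.42088,-0.22404,0.00000,0.00000,0.00000
37,2.31824,0.85283,-0.92719,8.88044,1.95892,2.62115,0.20669,0.38252,-0.27552,0.00000,0.00000,0.00000
38,2.49489,0.88384,-0.87080,8.75845,1.13232,3.01911,0.22681,0.33580,-0.32459,0.00000,0.00000,0.00000
39,2.66754,0.89782,-0.80647,8.48042,0.25932,3.40810,0.24798,0.28017,-0.36989,0.00000,0.00000,0.00000
40,2.83315,0.89413,-0.73488,8.05812,-0.62935,3.73382,0.26926,0.21535,-0.40960,0.00000,0.00000,0.00000
41,2.98899,0.87251,-0.65809,7.50605,-1.53627,3.91388,0.28934,0.14161,-0.44154,0.00000,0.00000,0.00000
42,3.13275,0.83258,-0.57977,6.85789,-2.45728,3.87838,0.30662,0.06005,-0.46345,0.00000,0.00000,0.00000
43,3.26300,0.77430,-0.50465,6.16526,-3.36356,3.59168,0.31945,-0.02723,-0.47336,0.00000,0.00000,0.00000
44,3.37948,0.69856,-0.43770,5.49151,-4.18989,3.06849,0.32637,-0.11718,-0.46998,0.00000,0.00000,0.00000
45,3.48321,0.60786,-0.38306,4.89893,-4.84384,2.37498,0.32644,-0.20616,-0.45304,0.00000,0.00000,0.00000
46,3.57629,0.50655,-0.34318,4.43156,-5.23932,1.60948,0.31933,-0.29046,-0.42341,0.00000,0.00000,0.00000
47,3.66141,0.40031,-0.31851,4.10209,-5.33498,0.86795,0.30539,-0.36685,-0.38297,0.00000,0.00000,0.00000
48,3.74117,0.29504,-0.30787,3.89080,-5.15053,0.21334,0.28552,-0.43297,-0.33439,0.00000,0.00000,0.00000
49,3.81773,0.19597,-0.30878,3.77802,-4.72306,-0.27694,0.26102,-0.48759,-0.28063,0.00000,0.00000,0.00000
50,3.89245,0.10691,-0.31836,3.69441,-4.16990,-0.66868,0.23341,-0.53052,-0.22457,0.00000,0.00000,0.00000
51,3.96540,0.02945,-0.33511,3.59519,-3.57380,-0.99795,0.20394,-0.56246,-0.16871,,,


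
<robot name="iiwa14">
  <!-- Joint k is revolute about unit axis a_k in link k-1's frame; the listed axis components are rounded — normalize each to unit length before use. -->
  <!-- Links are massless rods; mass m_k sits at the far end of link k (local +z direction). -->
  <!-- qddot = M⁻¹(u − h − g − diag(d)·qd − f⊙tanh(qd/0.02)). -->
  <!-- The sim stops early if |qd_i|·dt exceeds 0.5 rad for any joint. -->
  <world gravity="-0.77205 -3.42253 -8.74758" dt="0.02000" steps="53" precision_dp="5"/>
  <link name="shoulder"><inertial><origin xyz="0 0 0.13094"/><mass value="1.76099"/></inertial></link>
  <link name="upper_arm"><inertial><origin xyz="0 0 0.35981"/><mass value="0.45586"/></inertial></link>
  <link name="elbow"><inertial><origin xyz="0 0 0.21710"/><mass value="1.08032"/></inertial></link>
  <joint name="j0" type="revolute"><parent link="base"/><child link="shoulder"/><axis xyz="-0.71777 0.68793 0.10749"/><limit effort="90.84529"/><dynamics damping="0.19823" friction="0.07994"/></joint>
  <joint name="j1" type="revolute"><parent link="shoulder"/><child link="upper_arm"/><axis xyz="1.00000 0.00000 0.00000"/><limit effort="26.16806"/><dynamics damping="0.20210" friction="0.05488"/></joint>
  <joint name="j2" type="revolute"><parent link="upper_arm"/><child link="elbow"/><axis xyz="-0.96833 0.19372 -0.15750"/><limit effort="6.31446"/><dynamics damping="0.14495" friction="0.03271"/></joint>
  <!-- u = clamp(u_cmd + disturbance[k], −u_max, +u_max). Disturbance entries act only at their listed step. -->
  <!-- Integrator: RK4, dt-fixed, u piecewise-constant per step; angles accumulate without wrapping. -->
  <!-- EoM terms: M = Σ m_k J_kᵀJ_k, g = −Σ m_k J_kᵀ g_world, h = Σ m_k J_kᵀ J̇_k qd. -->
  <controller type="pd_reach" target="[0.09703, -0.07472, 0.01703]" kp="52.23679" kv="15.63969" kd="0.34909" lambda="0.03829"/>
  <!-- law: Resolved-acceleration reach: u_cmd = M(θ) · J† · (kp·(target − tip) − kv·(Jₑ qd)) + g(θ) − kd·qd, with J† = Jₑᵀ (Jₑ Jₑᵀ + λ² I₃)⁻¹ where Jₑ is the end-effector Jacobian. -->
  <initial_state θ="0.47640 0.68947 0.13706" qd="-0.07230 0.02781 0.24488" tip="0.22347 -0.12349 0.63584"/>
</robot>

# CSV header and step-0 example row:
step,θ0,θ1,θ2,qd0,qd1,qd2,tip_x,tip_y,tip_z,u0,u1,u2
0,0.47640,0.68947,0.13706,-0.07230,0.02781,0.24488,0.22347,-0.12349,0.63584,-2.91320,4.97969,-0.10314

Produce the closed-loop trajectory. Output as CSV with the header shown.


step,θ0,θ1,θ2,qd0,qd1,qd2,tip_x,tip_y,tip_z,u0,u1,u2
1,0.47480,0.70471,0.17512,-0.07641,1.42835,3.32207,0.22410,-0.12484,0.63441,-4.47436,3.82353,-0.68224
2,0.47321,0.73859,0.24644,-0.08310,1.95149,3.78303,0.22554,-0.12948,0.63025,-4.63696,2.58381,-0.01699
3,0.46987,0.78301,0.33359,-0.25013,2.46623,4.84903,0.22633,-0.13718,0.62378,-3.40202,0.73861,0.36444
4,0.46328,0.83482,0.43507,-0.40911,2.70736,5.27221,0.22583,-0.14699,0.61498,-1.08824,-1.53600,0.93717
5,0.45401,0.88968,0.54117,-0.52105,2.78138,5.34474,0.22395,-0.15810,0.60418,1.14492,-3.50453,1.44093
6,0.44303,0.94510,0.64698,-0.58035,2.76571,5.25871,0.22102,-0.16957,0.59170,2.77454,-4.88109,1.77841
7,0.43126,0.99980,0.75065,-0.60025,2.71096,5.13368,0.21744,-0.18062,0.57786,3.79471,-5.72941,1.94375
8,0.41935,1.05325,0.85178,-0.59318,2.63979,5.00476,0.21354,-0.19073,0.56290,4.35936,-6.20023,1.97632
9,0.40776,1.10523,0.95038,-0.56831,2.56226,4.87781,0.20953,-0.19959,0.54703,4.61950,-6.42384,1.91724
10,0.39678,1.15564,1.04645,-0.53203,2.48293,4.75107,0.20554,-0.20706,0.53043,4.68762,-6.49232,1.79860
11,0.38660,1.20448,1.13998,-0.48870,2.40385,4.62198,0.20164,-0.21313,0.51329,4.63997,-6.46612,1.64331
12,0.37732,1.25176,1.23091,-0.44126,2.32594,4.48887,0.19788,-0.21784,0.49576,4.52594,-6.38350,1.46725
13,0.36901,1.29750,1.31913,-0.39175,2.24954,4.35115,0.19425,-0.22128,0.47800,4.37664,-6.26821,1.28135
14,0.36170,1.34173,1.40457,-0.34155,2.17477,4.20903,0.19076,-0.22355,0.46014,4.21119,-6.13477,1.09309
15,0.35539,1.38449,1.48715,-0.29164,2.10162,4.06322,0.18741,-0.22477,0.44230,4.04102,-5.99192,0.90762
16,0.35006,1.42581,1.56679,-0.24269,2.03003,3.91475,0.18417,-0.22506,0.42459,3.87272,-5.84492,0.72839
17,0.34570,1.46572,1.64345,-0.19519,1.95993,3.76472,0.18103,-0.22453,0.40710,3.70985,-5.69686,0.55769
18,0.34228,1.50425,1.71712,-0.14948,1.89127,3.61426,0.17799,-0.22330,0.38993,3.55416,-5.54959,0.39690
19,0.33974,1.54142,1.78780,-0.10578,1.82399,3.46441,0.17503,-0.22147,0.37313,3.40631,-5.40421,0.24678
20,0.33806,1.57726,1.85550,-0.06425,1.75803,3.31611,0.17214,-0.21912,0.35676,3.26637,-5.26138,0.10761
21,0.33719,1.61179,1.92026,-0.02563,1.69295,3.17059,0.16932,-0.21636,0.34086,3.13529,-5.12141,-0.02079
22,0.33699,1.64500,1.98219,0.00143,1.62297,3.03373,0.16654,-0.21324,0.32548,3.02833,-4.98294,-0.14043
23,0.33721,1.67675,2.04149,0.01582,1.54752,2.90539,0.16376,-0.20984,0.31065,2.94713,-4.84702,-0.25109
24,0.33769,1.70701,2.09823,0.02953,1.47488,2.77816,0.16096,-0.20622,0.29639,2.87052,-4.71683,-0.35059
25,0.33846,1.73587,2.15245,0.04589,1.40722,2.65151,0.15816,-0.20246,0.28271,2.79196,-4.59227,-0.43986
26,0.33959,1.76342,2.20416,0.06474,1.34417,2.52678,0.15538,-0.19858,0.26960,2.71110,-4.47255,-0.52040
27,0.34110,1.78974,2.25341,0.08485,1.28473,2.40538,0.15266,-0.19464,0.25706,2.62951,-4.35699,-0.59347
28,0.34302,1.81491,2.30028,0.10517,1.22803,2.28819,0.14998,-0.19067,0.24508,2.54873,-4.24528,-0.65997
29,0.34533,1.83896,2.34485,0.12507,1.17358,2.17561,0.14737,-0.18668,0.23365,2.46973,-4.13738,-0.72058
30,0.34804,1.86195,2.38722,0.14424,1.12112,2.06777,0.14483,-0.18271,0.22276,2.39303,-4.03333,-0.77584
31,0.35112,1.88390,2.42748,0.16256,1.07054,1.96462,0.14237,-0.17877,0.21240,2.31886,-3.93321,-0.82624
32,0.35456,1.90486,2.46573,0.18000,1.02180,1.86607,0.13997,-0.17489,0.20253,2.24728,-3.83710,-0.87221
33,0.35833,1.92487,2.50206,0.19658,0.97489,1.77199,0.13765,-0.17107,0.19316,2.17829,-3.74502,-0.91419
34,0.36243,1.94395,2.53655,0.21235,0.92978,1.68225,0.13540,-0.16732,0.18426,2.11180,-3.65697,-0.95257
35,0.36684,1.96215,2.56929,0.22735,0.88648,1.59668,0.13323,-0.16367,0.17581,2.04772,-3.57293,-0.98769
36,0.37153,1.97950,2.60035,0.24164,0.84495,1.51515,0.13114,-0.16010,0.16780,1.98595,-3.49284,-1.01990
37,0.37651,1.99604,2.62983,0.25524,0.80519,1.43748,0.12912,-0.15664,0.16020,1.92636,-3.41662,-1.04950
38,0.38174,2.01179,2.65780,0.26821,0.76716,1.36353,0.12717,-0.15328,0.15300,1.86883,-3.34420,-1.07674
39,0.38723,2.02680,2.68432,0.28056,0.73082,1.29314,0.12530,-0.15003,0.14617,1.81327,-3.27546,-1.10187
40,0.39296,2.04110,2.70948,0.29232,0.69612,1.22616,0.12350,-0.14689,0.13971,1.75956,-3.21031,-1.12509
41,0.39892,2.05472,2.73332,0.30350,0.66302,1.16245,0.12176,-0.14386,0.13358,1.70760,-3.14862,-1.14659
42,0.40510,2.06769,2.75593,0.31412,0.63146,1.10186,0.12010,-0.14094,0.12779,1.65730,-3.09029,-1.16655
43,0.41148,2.08005,2.77735,0.32418,0.60140,1.04425,0.11851,-0.13814,0.12230,1.60856,-3.03519,-1.18509
44,0.41805,2.09181,2.79766,0.33368,0.57276,0.98948,0.11698,-0.13544,0.11710,1.56130,-2.98318,-1.20236
45,0.42481,2.10302,2.81690,0.34262,0.54550,0.93743,0.11552,-0.13285,0.11218,1.51544,-2.93415,-1.21846
46,0.43174,2.11369,2.83512,0.35099,0.51955,0.88797,0.11412,-0.13037,0.10753,1.47091,-2.88798,-1.23349
47,0.43883,2.12385,2.85238,0.35881,0.49487,0.84098,0.11277,-0.12799,0.10313,1.42763,-2.84452,-1.24753
48,0.44607,2.13354,2.86873,0.36605,0.47139,0.79633,0.11149,-0.12572,0.09896,1.38555,-2.80367,-1.26067
49,0.45345,2.14276,2.88421,0.37273,0.44906,0.75393,0.11027,-0.12354,0.09502,1.34460,-2.76528,-1.27296
50,0.46095,2.15154,2.89886,0.37883,0.42783,0.71365,0.10910,-0.12147,0.09129,1.30473,-2.72924,-1.28447
51,0.46858,2.15991,2.91273,0.38435,0.40766,0.67540,0.10798,-0.11948,0.08776,1.26588,-2.69543,-1.29526
52,0.47630,2.16788,2.92585,0.38929,0.38849,0.63906,0.10691,-0.11758,0.08442,1.22800,-2.66372,-1.30536
53,0.48412,2.17548,2.93827,0.39365,0.37030,0.60456,0.10589,-0.11578,0.08127,,,


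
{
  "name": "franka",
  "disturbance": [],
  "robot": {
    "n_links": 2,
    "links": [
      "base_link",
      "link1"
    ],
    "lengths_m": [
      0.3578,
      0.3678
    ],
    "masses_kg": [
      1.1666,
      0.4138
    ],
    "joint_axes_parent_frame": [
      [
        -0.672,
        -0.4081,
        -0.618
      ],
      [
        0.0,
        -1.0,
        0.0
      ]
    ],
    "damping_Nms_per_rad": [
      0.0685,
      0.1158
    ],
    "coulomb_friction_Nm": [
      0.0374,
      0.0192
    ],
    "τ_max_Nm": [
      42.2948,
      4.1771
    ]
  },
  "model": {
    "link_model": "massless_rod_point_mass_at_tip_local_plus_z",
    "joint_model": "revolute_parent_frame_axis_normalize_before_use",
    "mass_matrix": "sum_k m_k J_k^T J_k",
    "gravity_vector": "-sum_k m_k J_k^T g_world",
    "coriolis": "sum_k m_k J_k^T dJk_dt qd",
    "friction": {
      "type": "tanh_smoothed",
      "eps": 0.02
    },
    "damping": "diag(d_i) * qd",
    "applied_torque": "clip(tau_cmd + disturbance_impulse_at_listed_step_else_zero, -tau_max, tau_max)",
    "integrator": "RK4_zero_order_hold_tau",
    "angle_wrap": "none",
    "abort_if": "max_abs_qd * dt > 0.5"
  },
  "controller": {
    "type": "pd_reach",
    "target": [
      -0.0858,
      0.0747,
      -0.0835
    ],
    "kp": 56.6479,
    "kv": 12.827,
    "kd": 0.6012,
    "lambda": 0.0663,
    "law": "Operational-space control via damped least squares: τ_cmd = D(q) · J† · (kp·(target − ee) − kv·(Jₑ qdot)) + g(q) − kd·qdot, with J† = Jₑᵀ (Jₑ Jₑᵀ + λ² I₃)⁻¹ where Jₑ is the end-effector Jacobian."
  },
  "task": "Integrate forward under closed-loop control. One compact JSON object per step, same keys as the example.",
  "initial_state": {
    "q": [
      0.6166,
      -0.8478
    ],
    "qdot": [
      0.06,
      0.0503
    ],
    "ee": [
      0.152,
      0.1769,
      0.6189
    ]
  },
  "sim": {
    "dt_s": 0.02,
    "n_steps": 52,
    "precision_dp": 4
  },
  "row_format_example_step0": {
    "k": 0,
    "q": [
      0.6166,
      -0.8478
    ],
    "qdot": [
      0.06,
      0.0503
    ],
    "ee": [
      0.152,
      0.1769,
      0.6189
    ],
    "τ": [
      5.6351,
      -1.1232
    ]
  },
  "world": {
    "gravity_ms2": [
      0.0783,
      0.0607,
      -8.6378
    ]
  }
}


{"k":1,"q":[0.6315,-0.8619],"qdot":[1.429,-1.4402],"ee":[0.1536,0.1789,0.6157],"\u03c4":[3.3396,0.1318]}
{"k":2,"q":[0.6686,-0.8969],"qdot":[2.2796,-2.0474],"ee":[0.1574,0.1834,0.6076],"\u03c4":[2.1036,0.4701]}
{"k":3,"q":[0.7204,-0.9406],"qdot":[2.9052,-2.32],"ee":[0.1613,0.1898,0.597],"\u03c4":[1.3971,0.4839]}
{"k":4,"q":[0.7837,-0.9886],"qdot":[3.4316,-2.4701],"ee":[0.1646,0.1974,0.5848],"\u03c4":[0.9772,0.3939]}
{"k":5,"q":[0.8572,-1.0391],"qdot":[3.9182,-2.5781],"ee":[0.1671,0.2058,0.5713],"\u03c4":[0.7214,0.2782]}
{"k":6,"q":[0.9402,-1.0917],"qdot":[4.3945,-2.6727],"ee":[0.169,0.2146,0.5568],"\u03c4":[0.5593,0.1614]}
{"k":7,"q":[1.0329,-1.1461],"qdot":[4.875,-2.7627],"ee":[0.1701,0.2235,0.5411],"\u03c4":[0.443,0.0488]}
{"k":8,"q":[1.1353,-1.2023],"qdot":[5.3639,-2.8484],"ee":[0.1706,0.2323,0.5244],"\u03c4":[0.3325,-0.06]}
{"k":9,"q":[1.2475,-1.2601],"qdot":[5.8571,-2.9272],"ee":[0.1704,0.2409,0.5067],"\u03c4":[0.1907,-0.1663]}
{"k":10,"q":[1.3694,-1.3194],"qdot":[6.3421,-2.9946],"ee":[0.1696,0.2489,0.4879],"\u03c4":[-0.0159,-0.2704]}
{"k":11,"q":[1.5009,-1.3798],"qdot":[6.7984,-3.046],"ee":[0.168,0.2564,0.4683],"\u03c4":[-0.3111,-0.3706]}
{"k":12,"q":[1.6408,-1.4411],"qdot":[7.1995,-3.0774],"ee":[0.1658,0.2633,0.4478],"\u03c4":[-0.6995,-0.4634]}
{"k":13,"q":[1.788,-1.5028],"qdot":[7.517,-3.0863],"ee":[0.163,0.2694,0.4266],"\u03c4":[-1.1603,-0.5436]}
{"k":14,"q":[1.9405,-1.5644],"qdot":[7.7258,-3.0726],"ee":[0.1598,0.2747,0.405],"\u03c4":[-1.6482,-0.6051]}
{"k":15,"q":[2.0959,-1.6255],"qdot":[7.8103,-3.0387],"ee":[0.1562,0.279,0.383],"\u03c4":[-2.1058,-0.6428]}
{"k":16,"q":[2.2518,-1.6858],"qdot":[7.7671,-2.9884],"ee":[0.1523,0.2823,0.3608],"\u03c4":[-2.4801,-0.6536]}
{"k":17,"q":[2.4056,-1.7449],"qdot":[7.6052,-2.9263],"ee":[0.1484,0.2845,0.3387],"\u03c4":[-2.7354,-0.6373]}
{"k":18,"q":[2.5552,-1.8027],"qdot":[7.3426,-2.8564],"ee":[0.1444,0.2854,0.317],"\u03c4":[-2.8585,-0.5966]}
{"k":19,"q":[2.6987,-1.859],"qdot":[7.0024,-2.7816],"ee":[0.1404,0.2852,0.2957],"\u03c4":[-2.8557,-0.536]}
{"k":20,"q":[2.8349,-1.9139],"qdot":[6.6085,-2.704],"ee":[0.1363,0.2837,0.2751],"\u03c4":[-2.7458,-0.4613]}
{"k":21,"q":[2.9629,-1.9671],"qdot":[6.1828,-2.6248],"ee":[0.1323,0.2811,0.2553],"\u03c4":[-2.5534,-0.378]}
{"k":22,"q":[3.0822,-2.0188],"qdot":[5.744,-2.5446],"ee":[0.1281,0.2774,0.2365],"\u03c4":[-2.3036,-0.2913]}
{"k":23,"q":[3.1928,-2.0688],"qdot":[5.3065,-2.464],"ee":[0.1239,0.2728,0.2186],"\u03c4":[-2.0187,-0.205]}
{"k":24,"q":[3.2947,-2.1173],"qdot":[4.8812,-2.383],"ee":[0.1196,0.2674,0.2017],"\u03c4":[-1.7168,-0.1221]}
{"k":25,"q":[3.3884,-2.1641],"qdot":[4.4752,-2.3018],"ee":[0.1152,0.2614,0.1859],"\u03c4":[-1.412,-0.0449]}
{"k":26,"q":[3.4741,-2.2093],"qdot":[4.0933,-2.2206],"ee":[0.1107,0.2547,0.1712],"\u03c4":[-1.1142,0.0256]}
{"k":27,"q":[3.5525,-2.2529],"qdot":[3.7378,-2.1393],"ee":[0.1061,0.2476,0.1575],"\u03c4":[-0.83,0.0886]}
{"k":28,"q":[3.624,-2.2948],"qdot":[3.4095,-2.0582],"ee":[0.1016,0.2402,0.1447],"\u03c4":[-0.5634,0.1439]}
{"k":29,"q":[3.6892,-2.3352],"qdot":[3.1083,-1.9774],"ee":[0.097,0.2325,0.1329],"\u03c4":[-0.3166,0.1917]}
{"k":30,"q":[3.7486,-2.3739],"qdot":[2.8333,-1.8971],"ee":[0.0924,0.2247,0.122],"\u03c4":[-0.0902,0.2324]}
{"k":31,"q":[3.8028,-2.411],"qdot":[2.5828,-1.8175],"ee":[0.0879,0.2168,0.112],"\u03c4":[0.1159,0.2663]}
{"k":32,"q":[3.8522,-2.4466],"qdot":[2.3554,-1.7387],"ee":[0.0835,0.2089,0.1027],"\u03c4":[0.3027,0.2942]}
{"k":33,"q":[3.8973,-2.4805],"qdot":[2.1491,-1.6611],"ee":[0.0791,0.201,0.0942],"\u03c4":[0.4713,0.3165]}
{"k":34,"q":[3.9384,-2.513],"qdot":[1.9621,-1.5849],"ee":[0.0749,0.1932,0.0864],"\u03c4":[0.6232,0.334]}
{"k":35,"q":[3.976,-2.5439],"qdot":[1.7928,-1.5102],"ee":[0.0708,0.1855,0.0793],"\u03c4":[0.7598,0.3472]}
{"k":36,"q":[4.0104,-2.5734],"qdot":[1.6394,-1.4373],"ee":[0.0668,0.178,0.0728],"\u03c4":[0.8825,0.3567]}
{"k":37,"q":[4.0418,-2.6014],"qdot":[1.5004,-1.3664],"ee":[0.063,0.1707,0.0668],"\u03c4":[0.9929,0.3631]}
{"k":38,"q":[4.0705,-2.6281],"qdot":[1.3744,-1.2975],"ee":[0.0594,0.1636,0.0613],"\u03c4":[1.0923,0.3667]}
{"k":39,"q":[4.0969,-2.6534],"qdot":[1.2602,-1.2309],"ee":[0.0559,0.1567,0.0564],"\u03c4":[1.1817,0.3681]}
{"k":40,"q":[4.1211,-2.6773],"qdot":[1.1565,-1.1666],"ee":[0.0525,0.1501,0.0518],"\u03c4":[1.2624,0.3676]}
{"k":41,"q":[4.1433,-2.7],"qdot":[1.0623,-1.1047],"ee":[0.0494,0.1437,0.0476],"\u03c4":[1.3352,0.3656]}
{"k":42,"q":[4.1637,-2.7215],"qdot":[0.9767,-1.0452],"ee":[0.0464,0.1375,0.0439],"\u03c4":[1.4012,0.3623]}
{"k":43,"q":[4.1824,-2.7419],"qdot":[0.8988,-0.9882],"ee":[0.0435,0.1316,0.0404],"\u03c4":[1.461,0.3581]}
{"k":44,"q":[4.1997,-2.7611],"qdot":[0.828,-0.9337],"ee":[0.0408,0.126,0.0373],"\u03c4":[1.5154,0.3531]}
{"k":45,"q":[4.2156,-2.7792],"qdot":[0.7636,-0.8816],"ee":[0.0383,0.1206,0.0344],"\u03c4":[1.5649,0.3475]}
{"k":46,"q":[4.2303,-2.7964],"qdot":[0.7049,-0.832],"ee":[0.0359,0.1155,0.0318],"\u03c4":[1.6101,0.3415]}
{"k":47,"q":[4.2439,-2.8125],"qdot":[0.6516,-0.7847],"ee":[0.0336,0.1106,0.0294],"\u03c4":[1.6515,0.3352]}
{"k":48,"q":[4.2565,-2.8278],"qdot":[0.603,-0.7398],"ee":[0.0315,0.1059,0.0272],"\u03c4":[1.6894,0.3287]}
{"k":49,"q":[4.2681,-2.8422],"qdot":[0.5589,-0.6972],"ee":[0.0295,0.1015,0.0252],"\u03c4":[1.7242,0.3221]}
{"k":50,"q":[4.2789,-2.8557],"qdot":[0.5188,-0.6568],"ee":[0.0277,0.0973,0.0234],"\u03c4":[1.7562,0.3154]}
{"k":51,"q":[4.2889,-2.8685],"qdot":[0.4823,-0.6185],"ee":[0.0259,0.0934,0.0217],"\u03c4":[1.7857,0.3088]}
{"k":52,"q":[4.2982,-2.8805],"qdot":[0.4492,-0.5822],"ee":[0.0243,0.0896,0.0202]}


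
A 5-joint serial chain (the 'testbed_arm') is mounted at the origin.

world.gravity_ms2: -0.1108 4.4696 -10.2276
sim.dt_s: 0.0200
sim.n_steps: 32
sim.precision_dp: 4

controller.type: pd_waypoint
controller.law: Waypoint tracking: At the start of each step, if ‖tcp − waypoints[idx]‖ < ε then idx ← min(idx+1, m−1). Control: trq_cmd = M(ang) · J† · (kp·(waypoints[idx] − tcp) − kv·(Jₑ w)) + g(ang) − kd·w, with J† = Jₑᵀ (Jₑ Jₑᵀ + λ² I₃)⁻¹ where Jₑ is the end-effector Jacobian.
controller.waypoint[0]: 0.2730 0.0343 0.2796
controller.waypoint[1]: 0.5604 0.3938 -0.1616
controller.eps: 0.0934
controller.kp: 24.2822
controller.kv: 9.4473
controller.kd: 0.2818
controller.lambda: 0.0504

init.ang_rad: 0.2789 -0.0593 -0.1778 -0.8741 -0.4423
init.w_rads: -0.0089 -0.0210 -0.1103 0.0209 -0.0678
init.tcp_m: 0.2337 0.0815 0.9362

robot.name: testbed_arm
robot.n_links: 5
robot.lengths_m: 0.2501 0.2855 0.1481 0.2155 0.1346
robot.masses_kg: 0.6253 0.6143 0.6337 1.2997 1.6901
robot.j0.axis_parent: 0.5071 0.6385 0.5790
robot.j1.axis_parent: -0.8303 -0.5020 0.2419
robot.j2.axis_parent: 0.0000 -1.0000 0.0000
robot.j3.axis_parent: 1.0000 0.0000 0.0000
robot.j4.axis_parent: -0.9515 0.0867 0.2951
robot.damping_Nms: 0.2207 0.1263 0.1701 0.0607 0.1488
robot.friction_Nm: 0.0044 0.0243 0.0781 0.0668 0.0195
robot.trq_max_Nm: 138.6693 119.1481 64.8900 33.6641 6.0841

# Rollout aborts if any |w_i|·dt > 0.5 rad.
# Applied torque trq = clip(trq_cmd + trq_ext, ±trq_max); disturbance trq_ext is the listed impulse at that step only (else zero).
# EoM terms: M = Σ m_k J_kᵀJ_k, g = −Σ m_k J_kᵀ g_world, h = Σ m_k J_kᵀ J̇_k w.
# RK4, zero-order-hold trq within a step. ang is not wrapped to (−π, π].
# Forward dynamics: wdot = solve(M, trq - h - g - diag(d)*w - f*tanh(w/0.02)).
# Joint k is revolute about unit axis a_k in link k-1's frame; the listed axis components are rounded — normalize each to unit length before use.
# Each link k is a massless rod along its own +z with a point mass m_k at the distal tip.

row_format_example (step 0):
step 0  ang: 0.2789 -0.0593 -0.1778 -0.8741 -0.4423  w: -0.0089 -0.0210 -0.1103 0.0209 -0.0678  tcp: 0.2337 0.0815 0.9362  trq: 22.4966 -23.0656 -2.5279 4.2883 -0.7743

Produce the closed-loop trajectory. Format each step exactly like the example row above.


step 1  ang: 0.2811 -0.0674 -0.1732 -0.8926 -0.4428  w: 0.2386 -0.7737 0.5586 -1.8365 0.0362  tcp: 0.2350 0.0812 0.9333  trq: 18.4836 -19.7533 -1.2084 5.2771 -0.9510
step 2  ang: 0.2886 -0.0873 -0.1571 -0.9409 -0.4389  w: 0.5156 -1.1959 1.0478 -2.9524 0.3797  tcp: 0.2370 0.0810 0.9259  trq: 14.5846 -16.5166 -0.0023 5.8368 -1.1555
step 3  ang: 0.3016 -0.1133 -0.1327 -1.0065 -0.4284  w: 0.7815 -1.3956 1.4022 -3.5751 0.6942  tcp: 0.2398 0.0805 0.9148  trq: 10.7180 -13.2338 1.0124 6.1558 -1.3229
step 4  ang: 0.3194 -0.1419 -0.1023 -1.0812 -0.4129  w: 1.0017 -1.4619 1.6481 -3.8826 0.8835  tcp: 0.2432 0.0797 0.9006  trq: 6.9943 -10.0139 1.8092 6.3723 -1.4435
step 5  ang: 0.3410 -0.1710 -0.0678 -1.1600 -0.3948  w: 1.1599 -1.4568 1.8092 -3.9912 0.9605  tcp: 0.2471 0.0783 0.8840  trq: 3.5696 -7.0307 2.3894 6.5787 -1.5376
step 6  ang: 0.3651 -0.1997 -0.0309 -1.2396 -0.3758  w: 1.2550 -1.4182 1.9058 -3.9781 0.9597  tcp: 0.2515 0.0765 0.8654  trq: 0.5330 -4.3923 2.7727 6.8186 -1.6233
step 7  ang: 0.3905 -0.2276 0.0075 -1.3183 -0.3574  w: 1.2938 -1.3676 1.9530 -3.8928 0.9130  tcp: 0.2561 0.0743 0.8454  trq: -2.0990 -2.1297 2.9896 7.1019 -1.7111
step 8  ang: 0.4162 -0.2544 0.0463 -1.3948 -0.3402  w: 1.2848 -1.3163 1.9591 -3.7668 0.8424  tcp: 0.2611 0.0719 0.8243  trq: -4.3575 -0.2232 3.0749 7.4205 -1.8043
step 9  ang: 0.4413 -0.2802 0.0849 -1.4687 -0.3245  w: 1.2353 -1.2705 1.9253 -3.6205 0.7618  tcp: 0.2662 0.0694 0.8024  trq: -6.2957 1.3708 3.0636 7.7586 -1.9019
step 10  ang: 0.4651 -0.3052 0.1222 -1.5395 -0.3104  w: 1.1504 -1.2340 1.8461 -3.4667 0.6801  tcp: 0.2714 0.0671 0.7802  trq: -7.9722 2.7024 2.9880 8.0993 -2.0016
step 11  ang: 0.4867 -0.3297 0.1574 -1.6073 -0.2980  w: 1.0328 -1.2094 1.7101 -3.3136 0.6055  tcp: 0.2767 0.0650 0.7579  trq: -9.4389 3.8170 2.8761 8.4263 -2.1006
step 12  ang: 0.5058 -0.3538 0.1891 -1.6721 -0.2869  w: 0.8846 -1.1992 1.5032 -3.1657 0.5471  tcp: 0.2819 0.0631 0.7356  trq: -10.7262 4.7460 2.7482 8.7256 -2.1968
step 13  ang: 0.5215 -0.3779 0.2158 -1.7341 -0.2767  w: 0.7104 -1.2038 1.2191 -3.0238 0.5171  tcp: 0.2870 0.0616 0.7135  trq: -11.8196 5.4961 2.6116 8.9851 -2.2892
step 14  ang: 0.5336 -0.4022 0.2361 -1.7932 -0.2667  w: 0.5233 -1.2190 0.8780 -2.8848 0.5272  tcp: 0.2918 0.0604 0.6918  trq: -12.6337 6.0392 2.4534 9.1952 -2.3770
step 15  ang: 0.5421 -0.4268 0.2494 -1.8496 -0.2562  w: 0.3500 -1.2315 0.5495 -2.7444 0.5757  tcp: 0.2961 0.0593 0.6706  trq: -13.0309 6.3269 2.2408 9.3504 -2.4564
step 16  ang: 0.5475 -0.4515 0.2569 -1.9032 -0.2445  w: 0.2240 -1.2207 0.3367 -2.6036 0.6303  tcp: 0.2995 0.0582 0.6500  trq: -12.9494 6.3549 1.9478 9.4517 -2.5177
step 17  ang: 0.5510 -0.4756 0.2615 -1.9540 -0.2320  w: 0.1587 -1.1740 0.2765 -2.4708 0.6440  tcp: 0.3021 0.0570 0.6302  trq: -12.5460 6.2223 1.5998 9.5072 -2.5510
step 18  ang: 0.5536 -0.4985 0.2657 -2.0023 -0.2195  w: 0.1348 -1.0996 0.2855 -2.3489 0.6136  tcp: 0.3038 0.0555 0.6111  trq: -12.0779 6.0615 1.2610 9.5292 -2.5613
step 19  ang: 0.5560 -0.5198 0.2700 -2.0481 -0.2076  w: 0.1319 -1.0115 0.2863 -2.2321 0.5741  tcp: 0.3047 0.0540 0.5929  trq: -11.6791 5.9347 0.9678 9.5266 -2.5625
step 20  ang: 0.5586 -0.5392 0.2746 -2.0916 -0.1964  w: 0.1439 -0.9156 0.2760 -2.1177 0.5387  tcp: 0.3051 0.0523 0.5755  trq: -11.3803 5.8534 0.7185 9.5023 -2.5591
step 21  ang: 0.5616 -0.5566 0.2791 -2.1328 -0.1858  w: 0.1664 -0.8160 0.2603 -2.0064 0.5069  tcp: 0.3050 0.0506 0.5589  trq: -11.1796 5.8147 0.5057 9.4577 -2.5510
step 22  ang: 0.5651 -0.5720 0.2835 -2.1719 -0.1759  w: 0.1953 -0.7163 0.2425 -1.8986 0.4784  tcp: 0.3046 0.0488 0.5431  trq: -11.0627 5.8109 0.3221 9.3947 -2.5384
step 23  ang: 0.5693 -0.5853 0.2877 -2.2088 -0.1664  w: 0.2273 -0.6188 0.2246 -1.7945 0.4525  tcp: 0.3039 0.0471 0.5281  trq: -11.0122 5.8330 0.1618 9.3157 -2.5215
step 24  ang: 0.5741 -0.5968 0.2916 -2.2436 -0.1575  w: 0.2598 -0.5252 0.2072 -1.6945 0.4288  tcp: 0.3030 0.0454 0.5138  trq: -11.0115 5.8729 0.0199 9.2229 -2.5007
step 25  ang: 0.5796 -0.6065 0.2953 -2.2766 -0.1491  w: 0.2911 -0.4366 0.1909 -1.5986 0.4069  tcp: 0.3020 0.0437 0.5003  trq: -11.0467 5.9241 -0.1070 9.1189 -2.4765
step 26  ang: 0.5857 -0.6144 0.2988 -2.3076 -0.1411  w: 0.3203 -0.3534 0.1756 -1.5067 0.3865  tcp: 0.3009 0.0420 0.4876  trq: -11.1070 5.9817 -0.2216 9.0058 -2.4494
step 27  ang: 0.5923 -0.6207 0.3020 -2.3368 -0.1335  w: 0.3465 -0.2758 0.1613 -1.4189 0.3674  tcp: 0.2997 0.0404 0.4755  trq: -11.1842 6.0419 -0.3259 8.8859 -2.4199
step 28  ang: 0.5995 -0.6255 0.3049 -2.3644 -0.1263  w: 0.3696 -0.2040 0.1482 -1.3351 0.3496  tcp: 0.2985 0.0388 0.4641  trq: -11.2723 6.1021 -0.4212 8.7609 -2.3886
step 29  ang: 0.6071 -0.6289 0.3076 -2.3903 -0.1194  w: 0.3893 -0.1376 0.1360 -1.2552 0.3328  tcp: 0.2973 0.0373 0.4533  trq: -11.3667 6.1604 -0.5087 8.6327 -2.3559
step 30  ang: 0.6150 -0.6310 0.3101 -2.4146 -0.1129  w: 0.4058 -0.0766 0.1247 -1.1792 0.3170  tcp: 0.2961 0.0358 0.4432  trq: -11.4640 6.2157 -0.5891 8.5029 -2.3223
step 31  ang: 0.6233 -0.6320 0.3124 -2.4375 -0.1066  w: 0.4190 -0.0208 0.1143 -1.1068 0.3023  tcp: 0.2949 0.0344 0.4336  trq: -11.5618 6.2673 -0.6631 8.3727 -2.2881
step 32  ang: 0.6317 -0.6319 0.3145 -2.4589 -0.1007  w: 0.4267 0.0260 0.1027 -1.0364 0.2929  tcp: 0.2938 0.0331 0.4247


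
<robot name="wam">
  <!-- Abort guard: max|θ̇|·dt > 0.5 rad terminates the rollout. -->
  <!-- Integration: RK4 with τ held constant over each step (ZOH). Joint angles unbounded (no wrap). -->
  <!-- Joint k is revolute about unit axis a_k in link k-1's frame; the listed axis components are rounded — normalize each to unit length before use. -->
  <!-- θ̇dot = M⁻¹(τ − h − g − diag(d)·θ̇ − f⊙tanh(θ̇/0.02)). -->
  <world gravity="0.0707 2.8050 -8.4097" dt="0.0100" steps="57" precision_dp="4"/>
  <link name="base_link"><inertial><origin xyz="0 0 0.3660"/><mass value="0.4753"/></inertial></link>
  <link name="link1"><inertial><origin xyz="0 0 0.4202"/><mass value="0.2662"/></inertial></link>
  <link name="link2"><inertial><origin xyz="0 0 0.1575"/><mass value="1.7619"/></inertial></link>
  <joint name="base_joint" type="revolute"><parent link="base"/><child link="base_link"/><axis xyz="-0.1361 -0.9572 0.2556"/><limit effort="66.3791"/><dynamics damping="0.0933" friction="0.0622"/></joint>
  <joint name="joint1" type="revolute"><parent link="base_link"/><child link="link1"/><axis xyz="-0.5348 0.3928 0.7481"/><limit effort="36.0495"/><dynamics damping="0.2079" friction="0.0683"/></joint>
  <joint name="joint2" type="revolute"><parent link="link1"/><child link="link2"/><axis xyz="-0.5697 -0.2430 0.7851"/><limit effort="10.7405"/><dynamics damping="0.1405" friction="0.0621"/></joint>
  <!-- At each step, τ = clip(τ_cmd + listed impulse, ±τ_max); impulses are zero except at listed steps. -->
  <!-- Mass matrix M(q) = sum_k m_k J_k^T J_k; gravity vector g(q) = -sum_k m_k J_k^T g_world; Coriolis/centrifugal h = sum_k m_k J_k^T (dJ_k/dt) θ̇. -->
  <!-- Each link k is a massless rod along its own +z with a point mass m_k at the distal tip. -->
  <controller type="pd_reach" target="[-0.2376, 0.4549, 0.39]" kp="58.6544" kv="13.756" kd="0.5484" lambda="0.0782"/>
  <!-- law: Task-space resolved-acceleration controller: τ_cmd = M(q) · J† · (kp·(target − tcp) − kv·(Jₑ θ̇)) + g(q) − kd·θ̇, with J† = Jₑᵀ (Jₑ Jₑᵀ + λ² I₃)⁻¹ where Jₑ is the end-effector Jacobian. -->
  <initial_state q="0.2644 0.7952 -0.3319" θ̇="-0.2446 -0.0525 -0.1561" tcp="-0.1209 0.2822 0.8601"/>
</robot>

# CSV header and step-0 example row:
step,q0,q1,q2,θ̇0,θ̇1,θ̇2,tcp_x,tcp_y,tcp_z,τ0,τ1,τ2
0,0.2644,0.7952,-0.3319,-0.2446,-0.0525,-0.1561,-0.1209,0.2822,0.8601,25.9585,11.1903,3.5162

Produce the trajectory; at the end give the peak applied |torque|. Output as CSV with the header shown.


step,q0,q1,q2,θ̇0,θ̇1,θ̇2,tcp_x,tcp_y,tcp_z,τ0,τ1,τ2
1,0.2627,0.7970,-0.3323,-0.0968,0.4287,-0.0198,-0.1193,0.2826,0.8600,21.9662,8.7806,2.8748
2,0.2624,0.8034,-0.3324,0.0407,0.8577,-0.0733,-0.1188,0.2848,0.8589,18.4406,6.7066,2.4097
3,0.2632,0.8135,-0.3313,0.1390,1.1825,0.1385,-0.1194,0.2885,0.8568,15.2562,4.9198,1.8526
4,0.2651,0.8270,-0.3311,0.2358,1.4883,0.0756,-0.1207,0.2934,0.8538,12.4696,3.3593,1.5051
5,0.2679,0.8431,-0.3305,0.3123,1.7383,0.0572,-0.1229,0.2993,0.8502,9.9734,1.9964,1.1777
6,0.2713,0.8614,-0.3294,0.3641,1.9275,0.1764,-0.1256,0.3060,0.8459,7.7193,0.8020,0.8118
7,0.2752,0.8816,-0.3281,0.4147,2.1065,0.1039,-0.1289,0.3133,0.8410,5.7468,-0.2574,0.5910
8,0.2794,0.9033,-0.3262,0.4377,2.2242,0.2648,-0.1326,0.3211,0.8356,3.9412,-1.1912,0.2678
9,0.2840,0.9262,-0.3244,0.4718,2.3568,0.1031,-0.1367,0.3292,0.8298,2.3970,-2.0285,0.1571
10,0.2887,0.9500,-0.3220,0.4692,2.4157,0.3500,-0.1411,0.3376,0.8235,0.9377,-2.7671,-0.1632
11,0.2935,0.9747,-0.3202,0.4960,2.5215,0.0521,-0.1457,0.3461,0.8168,-0.2493,-3.4365,-0.1495
12,0.2983,1.0000,-0.3174,0.4682,2.5284,0.4496,-0.1505,0.3547,0.8098,-1.4503,-4.0245,-0.5150
13,0.3032,1.0258,-0.3158,0.4920,2.6159,0.0225,-0.1553,0.3633,0.8025,-2.3440,-4.5617,-0.3902
14,0.3079,1.0518,-0.3129,0.4486,2.5918,0.4863,-0.1603,0.3719,0.7950,-3.3270,-5.0326,-0.7610
15,0.3125,1.0781,-0.3114,0.4718,2.6643,-0.0457,-0.1653,0.3803,0.7872,-3.9846,-5.4622,-0.5466
16,0.3169,1.1044,-0.3079,0.4083,2.6080,0.5818,-0.1703,0.3886,0.7793,-4.8182,-5.8389,-0.9850
17,0.3212,1.1309,-0.3067,0.4414,2.6799,-0.1560,-0.1752,0.3966,0.7712,-5.2556,-6.1793,-0.6283
18,0.3251,1.1572,-0.3031,0.3569,2.5957,0.6706,-0.1802,0.4045,0.7630,-5.9854,-6.4797,-1.1600
19,0.3290,1.1836,-0.3021,0.4007,2.6657,-0.2460,-0.1850,0.4122,0.7547,-6.2394,-6.7434,-0.6810
20,0.3324,1.2097,-0.2986,0.3008,2.5662,0.7178,-0.1898,0.4196,0.7463,-6.8814,-6.9822,-1.2746
21,0.3358,1.2358,-0.2981,0.3579,2.6339,-0.3760,-0.1944,0.4267,0.7379,-6.9789,-7.1778,-0.6777
22,0.3386,1.2614,-0.2948,0.2364,2.5184,0.8068,-0.1989,0.4336,0.7295,-7.5769,-7.3681,-1.3840
23,0.3415,1.2871,-0.2949,0.3170,2.5904,-0.5636,-0.2033,0.4402,0.7211,-7.5138,-7.5013,-0.6146
24,0.3438,1.3122,-0.2915,0.1633,2.4565,0.9655,-0.2076,0.4465,0.7128,-8.1189,-7.6566,-1.5099
25,0.3462,1.3373,-0.2924,0.2829,2.5397,-0.8387,-0.2117,0.4525,0.7045,-7.8723,-7.7286,-0.4797
26,0.3478,1.3618,-0.2886,0.0769,2.3830,1.2557,-0.2157,0.4583,0.6963,-8.5553,-7.8661,-1.6928
27,0.3497,1.3863,-0.2906,0.2638,2.4868,-1.2723,-0.2195,0.4637,0.6881,-8.0648,-7.8704,-0.2356
28,0.3507,1.4100,-0.2858,-0.0294,2.3012,1.7514,-0.2232,0.4689,0.6801,-8.9352,-8.0152,-1.9797
29,0.3521,1.4339,-0.2894,0.2701,2.4336,-1.9501,-0.2267,0.4738,0.6721,-8.0978,-7.9335,0.1634
30,0.3524,1.4569,-0.2834,-0.1612,2.2175,2.4989,-0.2301,0.4785,0.6644,-9.2979,-8.1226,-2.4019
31,0.3534,1.4801,-0.2889,0.3078,2.3769,-2.9036,-0.2332,0.4829,0.6567,-7.9794,-7.9238,0.7336
32,0.3529,1.5024,-0.2816,-0.3244,2.1416,3.5280,-0.2364,0.4871,0.6492,-9.6626,-8.2066,-2.9794
33,0.3537,1.5249,-0.2894,0.3821,2.3120,-4.1521,-0.2392,0.4910,0.6418,-7.7166,-7.8456,1.4847
34,0.3525,1.5466,-0.2805,-0.5225,2.0834,4.8426,-0.2421,0.4948,0.6346,-10.0552,-8.2849,-3.7185
35,0.3529,1.5684,-0.2906,0.4931,2.2319,-5.6590,-0.2445,0.4982,0.6275,-7.3343,-7.7051,2.3942
36,0.3510,1.5895,-0.2800,-0.7538,2.0556,6.3808,-0.2472,0.5016,0.6206,-10.4703,-8.3723,-4.5857
37,0.3511,1.6106,-0.2922,0.6315,2.1312,-7.3103,-0.2493,0.5046,0.6138,-6.8647,-7.5134,3.3963
38,0.3484,1.6313,-0.2805,-1.0034,2.0670,7.9655,-0.2517,0.5076,0.6073,-10.8733,-8.4711,-5.4803
39,0.3482,1.6518,-0.2939,0.7743,2.0065,-8.8670,-0.2535,0.5102,0.6008,-6.3814,-7.2888,4.3517
40,0.3449,1.6722,-0.2821,-1.2397,2.1152,9.3015,-0.2557,0.5128,0.5945,-11.1989,-8.5637,-6.2316
41,0.3442,1.6921,-0.2955,0.8839,1.8614,-9.9887,-0.2572,0.5152,0.5883,-5.9876,-7.0572,5.0605
42,0.3405,1.7122,-0.2850,-1.4164,2.1809,10.0256,-0.2591,0.5175,0.5824,-11.3566,-8.6094,-6.6276
43,0.3391,1.7316,-0.2967,0.9166,1.7103,-10.3213,-0.2605,0.5195,0.5765,-5.7910,-6.8476,5.3131
44,0.3351,1.7513,-0.2891,-1.4860,2.2290,9.8277,-0.2621,0.5215,0.5708,-11.2596,-8.5532,-6.4846
45,0.3330,1.7703,-0.2979,0.8408,1.5756,-9.6630,-0.2633,0.5232,0.5653,-5.8613,-6.6817,4.9858
46,0.3291,1.7894,-0.2943,-1.4221,2.2205,8.6278,-0.2646,0.5249,0.5600,-10.8780,-8.3518,-5.7525
47,0.3261,1.8078,-0.2995,0.6495,1.4848,-8.0704,-0.2657,0.5264,0.5548,-6.1825,-6.5746,4.1067
48,0.3224,1.8261,-0.2998,-1.2385,2.1371,6.6430,-0.2668,0.5277,0.5498,-10.2517,-8.0040,-4.5535
49,0.3187,1.8439,-0.3022,0.3779,1.4492,-5.9260,-0.2678,0.5289,0.5451,-6.6524,-6.5171,2.8959
50,0.3151,1.8613,-0.3051,-0.9923,1.9907,4.3749,-0.2686,0.5300,0.5405,-9.5131,-7.5598,-3.1802
51,0.3110,1.8784,-0.3060,0.0904,1.4553,-3.7795,-0.2695,0.5310,0.5361,-7.1218,-6.4773,1.6757
52,0.3073,1.8950,-0.3101,-0.7578,1.8194,2.3719,-0.2702,0.5319,0.5319,-8.8207,-7.0985,-1.9562
53,0.3030,1.9113,-0.3109,-0.1488,1.4716,-2.0980,-0.2710,0.5326,0.5278,-7.4640,-6.4123,0.7234
54,0.2991,1.9271,-0.3144,-0.6021,1.6694,1.0674,-0.2716,0.5333,0.5240,-8.3141,-6.6963,-1.1411
55,0.2947,1.9428,-0.3158,-0.3024,1.4687,-1.1045,-0.2721,0.5339,0.5203,-7.6115,-6.2872,0.1759
56,0.2905,1.9580,-0.3188,-0.5169,1.5542,0.3187,-0.2726,0.5344,0.5168,-7.9592,-6.3630,-0.6532
57,0.2859,1.9730,-0.3203,-0.4054,1.4565,-0.5139,-0.2731,0.5348,0.5134,,,
# max |τ| (N·m): 25.9585


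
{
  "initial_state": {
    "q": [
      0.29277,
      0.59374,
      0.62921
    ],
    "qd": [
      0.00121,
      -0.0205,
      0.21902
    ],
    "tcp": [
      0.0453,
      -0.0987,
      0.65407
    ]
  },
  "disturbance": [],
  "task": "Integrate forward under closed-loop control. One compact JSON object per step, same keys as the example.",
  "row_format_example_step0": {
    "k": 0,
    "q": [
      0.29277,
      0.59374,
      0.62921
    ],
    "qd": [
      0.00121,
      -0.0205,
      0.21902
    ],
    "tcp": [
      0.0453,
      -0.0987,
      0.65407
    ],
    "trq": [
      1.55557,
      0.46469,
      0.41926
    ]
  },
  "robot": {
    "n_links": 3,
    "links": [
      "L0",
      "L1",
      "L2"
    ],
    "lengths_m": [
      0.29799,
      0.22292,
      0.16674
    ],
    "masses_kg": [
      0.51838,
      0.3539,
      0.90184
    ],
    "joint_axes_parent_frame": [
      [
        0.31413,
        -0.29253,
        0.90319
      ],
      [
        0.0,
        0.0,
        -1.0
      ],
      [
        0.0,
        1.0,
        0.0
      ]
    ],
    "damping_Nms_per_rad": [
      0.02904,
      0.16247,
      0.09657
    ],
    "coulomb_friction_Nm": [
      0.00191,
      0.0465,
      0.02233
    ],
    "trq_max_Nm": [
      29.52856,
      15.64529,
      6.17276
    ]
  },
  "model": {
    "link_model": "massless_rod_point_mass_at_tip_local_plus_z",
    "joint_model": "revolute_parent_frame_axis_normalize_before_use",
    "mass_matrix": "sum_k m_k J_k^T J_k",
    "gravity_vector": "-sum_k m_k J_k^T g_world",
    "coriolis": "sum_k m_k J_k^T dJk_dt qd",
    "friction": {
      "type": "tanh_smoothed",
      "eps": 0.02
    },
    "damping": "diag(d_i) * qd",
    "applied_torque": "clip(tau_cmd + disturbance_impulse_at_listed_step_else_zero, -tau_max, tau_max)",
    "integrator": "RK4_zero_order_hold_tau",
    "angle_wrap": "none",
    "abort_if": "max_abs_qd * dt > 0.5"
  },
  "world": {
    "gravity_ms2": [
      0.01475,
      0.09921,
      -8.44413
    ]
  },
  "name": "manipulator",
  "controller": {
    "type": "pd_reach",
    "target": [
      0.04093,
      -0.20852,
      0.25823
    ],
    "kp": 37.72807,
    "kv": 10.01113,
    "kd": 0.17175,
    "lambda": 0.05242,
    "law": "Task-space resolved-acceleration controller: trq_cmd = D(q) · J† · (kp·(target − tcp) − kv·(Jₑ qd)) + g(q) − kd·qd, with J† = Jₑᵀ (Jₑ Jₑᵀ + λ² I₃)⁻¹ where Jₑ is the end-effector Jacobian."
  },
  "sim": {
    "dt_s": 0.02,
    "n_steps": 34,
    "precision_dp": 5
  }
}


{"k":1,"q":[0.30007,0.59242,0.64366],"qd":[0.71201,-0.04299,1.20954],"tcp":[0.04654,-0.10025,0.6526],"trq":[1.15441,0.36649,0.05363]}
{"k":2,"q":[0.31932,0.59339,0.6738],"qd":[1.25325,0.0161,1.80581],"tcp":[0.04863,-0.10435,0.64934],"trq":[0.83645,0.2743,-0.17566]}
{"k":3,"q":[0.34882,0.59419,0.71346],"qd":[1.70554,0.0548,2.15724],"tcp":[0.05108,-0.11007,0.6448],"trq":[0.59133,0.19881,-0.32256]}
{"k":4,"q":[0.38661,0.59609,0.75855],"qd":[2.07955,0.13438,2.34921],"tcp":[0.0536,-0.11692,0.63929],"trq":[0.3889,0.11877,-0.4175]}
{"k":5,"q":[0.43143,0.59943,0.80645],"qd":[2.40656,0.20153,2.44073],"tcp":[0.05609,-0.12451,0.63303],"trq":[0.21667,0.04236,-0.48054]}
{"k":6,"q":[0.48242,0.60394,0.85553],"qd":[2.69706,0.2532,2.46716],"tcp":[0.05853,-0.13255,0.62616],"trq":[0.06531,-0.03071,-0.52365]}
{"k":7,"q":[0.53892,0.60935,0.90471],"qd":[2.95496,0.2929,2.45092],"tcp":[0.06095,-0.14083,0.61882],"trq":[-0.07123,-0.10125,-0.55401]}
{"k":8,"q":[0.60026,0.61546,0.95328],"qd":[3.18161,0.32316,2.40698],"tcp":[0.06341,-0.14917,0.61111],"trq":[-0.19636,-0.16945,-0.57602]}
{"k":9,"q":[0.66583,0.6221,1.00079],"qd":[3.37709,0.34568,2.34584],"tcp":[0.066,-0.15743,0.60312],"trq":[-0.31182,-0.23514,-0.59244]}
{"k":10,"q":[0.73499,0.62913,1.04698],"qd":[3.54105,0.36152,2.2752],"tcp":[0.06877,-0.16549,0.59491],"trq":[-0.41841,-0.29803,-0.60509]}
{"k":11,"q":[0.80712,0.63641,1.09172],"qd":[3.67312,0.37138,2.2009],"tcp":[0.07178,-0.17322,0.58657],"trq":[-0.51651,-0.35776,-0.61524]}
{"k":12,"q":[0.88158,0.64385,1.13498],"qd":[3.77309,0.37579,2.12739],"tcp":[0.07509,-0.18053,0.57815],"trq":[-0.6063,-0.41397,-0.6238]}
{"k":13,"q":[0.95771,0.65132,1.17681],"qd":[3.84092,0.3752,2.05806],"tcp":[0.0787,-0.18732,0.56969],"trq":[-0.68795,-0.46633,-0.6315]}
{"k":14,"q":[1.03489,0.65874,1.21732],"qd":[3.87675,0.37005,1.99538],"tcp":[0.08261,-0.1935,0.56126],"trq":[-0.76153,-0.51446,-0.63892]}
{"k":15,"q":[1.11247,0.66602,1.25665],"qd":[3.88094,0.36075,1.94103],"tcp":[0.08679,-0.199,0.55289],"trq":[-0.82705,-0.55799,-0.64654]}
{"k":16,"q":[1.18983,0.67308,1.29499],"qd":[3.85408,0.34763,1.89601],"tcp":[0.0912,-0.20376,0.54463],"trq":[-0.88442,-0.59654,-0.65479]}
{"k":17,"q":[1.26635,0.67984,1.33253],"qd":[3.79713,0.33097,1.86073],"tcp":[0.09575,-0.20773,0.5365],"trq":[-0.93339,-0.62972,-0.66404]}
{"k":18,"q":[1.34144,0.68624,1.36946],"qd":[3.71153,0.31088,1.83508],"tcp":[0.10038,-0.21088,0.52853],"trq":[-0.97362,-0.65716,-0.67458]}
{"k":19,"q":[1.41456,0.69222,1.40596],"qd":[3.59933,0.28739,1.81846],"tcp":[0.10498,-0.21322,0.52074],"trq":[-1.0047,-0.67858,-0.68662]}
{"k":20,"q":[1.48521,0.69769,1.44222],"qd":[3.4633,0.26041,1.80992],"tcp":[0.10945,-0.21476,0.51315],"trq":[-1.02626,-0.69377,-0.70031]}
{"k":21,"q":[1.55293,0.70258,1.47837],"qd":[3.30695,0.2298,1.80816],"tcp":[0.11369,-0.21555,0.50576],"trq":[-1.038,-0.70268,-0.71569]}
{"k":22,"q":[1.61736,0.70684,1.51454],"qd":[3.13457,0.19539,1.81167],"tcp":[0.11762,-0.21564,0.49858],"trq":[-1.0398,-0.70542,-0.73271]}
{"k":23,"q":[1.67823,0.71037,1.55081],"qd":[2.95103,0.15709,1.81881],"tcp":[0.12115,-0.2151,0.4916],"trq":[-1.03187,-0.70226,-0.75124]}
{"k":24,"q":[1.73538,0.7131,1.58725],"qd":[2.76168,0.11493,1.82791],"tcp":[0.12423,-0.21404,0.48482],"trq":[-1.0147,-0.69366,-0.77107]}
{"k":25,"q":[1.78873,0.71495,1.62388],"qd":[2.57198,0.06911,1.83738],"tcp":[0.1268,-0.21253,0.47821],"trq":[-0.98923,-0.68022,-0.79197]}
{"k":26,"q":[1.83834,0.71586,1.66069],"qd":[2.38657,0.02204,1.8458],"tcp":[0.12886,-0.21068,0.47177],"trq":[-0.95696,-0.66341,-0.81365]}
{"k":27,"q":[1.88427,0.71599,1.69764],"qd":[2.202,-0.00045,1.85162],"tcp":[0.13041,-0.2086,0.46546],"trq":[-0.92354,-0.65353,-0.83576]}
{"k":28,"q":[1.92657,0.71583,1.73467],"qd":[2.02496,-0.01287,1.85362],"tcp":[0.13154,-0.2064,0.45925],"trq":[-0.89245,-0.64588,-0.85791]}
{"k":29,"q":[1.96542,0.71544,1.7717],"qd":[1.85856,-0.02669,1.85162],"tcp":[0.13228,-0.20414,0.45312],"trq":[-0.86324,-0.63632,-0.87995]}
{"k":30,"q":[2.00105,0.71472,1.80865],"qd":[1.70396,-0.04694,1.84562],"tcp":[0.13267,-0.20188,0.44706],"trq":[-0.83502,-0.62303,-0.90178]}
{"k":31,"q":[2.03372,0.71352,1.84544],"qd":[1.56174,-0.07502,1.83566],"tcp":[0.13271,-0.19967,0.44109],"trq":[-0.80727,-0.6056,-0.92328]}
{"k":32,"q":[2.06366,0.71171,1.88199],"qd":[1.43162,-0.10805,1.82175],"tcp":[0.13242,-0.19755,0.4352],"trq":[-0.78025,-0.58521,-0.94432]}
{"k":33,"q":[2.09111,0.70923,1.91822],"qd":[1.31309,-0.14271,1.8039],"tcp":[0.13183,-0.19555,0.4294],"trq":[-0.7548,-0.56325,-0.96478]}
{"k":34,"q":[2.1163,0.70606,1.95407],"qd":[1.20542,-0.17678,1.78221],"tcp":[0.13099,-0.19371,0.42368]}
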